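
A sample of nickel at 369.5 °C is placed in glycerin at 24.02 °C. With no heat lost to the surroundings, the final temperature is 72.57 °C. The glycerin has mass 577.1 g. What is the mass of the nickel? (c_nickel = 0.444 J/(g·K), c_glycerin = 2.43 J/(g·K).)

|Q_nickel| = |Q_glycerin|:
m·0.444·(369.5 − 72.57) = 577.1·2.43·(72.57 − 24.02)
131.84 m = 68084  ⇒  m ≈ 516.4 g

m ≈ 516 g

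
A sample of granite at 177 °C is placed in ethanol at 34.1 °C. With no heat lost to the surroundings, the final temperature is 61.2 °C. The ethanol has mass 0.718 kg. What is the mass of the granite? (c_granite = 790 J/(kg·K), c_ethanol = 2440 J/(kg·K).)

Taking heat into each body as positive, Σ m c ΔT = 0:
m×790×(61.2 − 177) + 0.718×2440×(61.2 − 34.1) = 0
-91482 m = -47477
m = -47477/-91482 ≈ 0.519 kg

m ≈ 0.519 kg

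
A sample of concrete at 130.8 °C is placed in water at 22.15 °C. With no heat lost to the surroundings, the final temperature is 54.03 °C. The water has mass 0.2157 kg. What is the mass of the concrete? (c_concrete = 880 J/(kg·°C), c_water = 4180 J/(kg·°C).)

Heat lost by the concrete = heat gained by the water:
m·880·(130.8 − 54.03) = 0.2157·4180·(54.03 − 22.15)
67558 m = 28744  ⇒  m ≈ 0.4255 kg

m ≈ 0.425 kg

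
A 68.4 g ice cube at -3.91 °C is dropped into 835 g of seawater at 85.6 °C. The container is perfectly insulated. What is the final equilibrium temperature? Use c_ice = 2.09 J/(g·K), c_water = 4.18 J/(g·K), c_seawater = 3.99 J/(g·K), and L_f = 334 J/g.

T_f ≈ 72.4 °C

Taking heat into each body as positive, Σ m c ΔT = 0:
warm ice to 0 °C: 68.4×2.09×(0 − (-3.91)) = 558.96
  melt ice: 68.4×334 = 22846
  warm the meltwater: 285.91 T
  seawater cools: 835×3.99×(T − 85.6) = 3331.7(T − 85.6)
3617.6 T = 285189 − 23405 = 261785
T ≈ 72.36 °C. Since T > 0 °C, the all-ice-melts assumption holds.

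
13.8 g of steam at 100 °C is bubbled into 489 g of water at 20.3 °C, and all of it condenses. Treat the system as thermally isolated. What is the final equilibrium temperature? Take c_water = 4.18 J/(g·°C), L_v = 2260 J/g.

T_f ≈ 37.3 °C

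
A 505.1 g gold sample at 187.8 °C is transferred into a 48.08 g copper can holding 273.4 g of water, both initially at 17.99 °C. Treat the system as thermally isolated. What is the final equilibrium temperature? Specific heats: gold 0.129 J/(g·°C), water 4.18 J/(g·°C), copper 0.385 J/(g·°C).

T_f ≈ 27.0 °C

Heat gained plus heat lost sum to zero:
505.1×0.129×(T − 187.8) + 273.4×4.18×(T − 17.99) + 48.08×0.385×(T − 17.99) = 0
(65.16 + 1142.8 + 18.51) T = 65.16×187.8 + 1142.8×17.99 + 18.51×17.99
T ≈ 27.01 °C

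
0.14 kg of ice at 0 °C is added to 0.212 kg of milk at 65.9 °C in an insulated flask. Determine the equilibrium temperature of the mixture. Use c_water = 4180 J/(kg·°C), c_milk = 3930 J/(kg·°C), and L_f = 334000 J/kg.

T_f ≈ 5.7 °C

Energy balance with sensible and latent terms:
latent heat to melt: 0.14×334000 = 46760; meltwater 0→T: 0.14×4180×T = 585.2 T; milk cools: 0.212×3930×(T − 65.9) = 833.16(T − 65.9)
1418.4 T = 54905 − 46760 = 8145.2
T ≈ 5.74 °C. Since T > 0 °C, the all-ice-melts assumption holds.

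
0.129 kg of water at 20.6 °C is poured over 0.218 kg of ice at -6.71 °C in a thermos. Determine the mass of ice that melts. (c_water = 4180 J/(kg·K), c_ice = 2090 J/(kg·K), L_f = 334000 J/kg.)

Cooling the water to 0 °C releases 0.129·4180·20.6 = 11108 J.
Of that, 0.218·2090·6.71 = 3057.2 J goes to bring the ice to 0 °C, leaving 8050.7 J.
Melting all 0.218 kg of ice would need 0.218·334000 = 72812 J.
8050.7 J < 72812 J, so only part of the ice melts and the system sits at 0 °C.
m_melt = 8050.7 / L_f = 0.0241 kg.

m_melted ≈ 0.0241 kg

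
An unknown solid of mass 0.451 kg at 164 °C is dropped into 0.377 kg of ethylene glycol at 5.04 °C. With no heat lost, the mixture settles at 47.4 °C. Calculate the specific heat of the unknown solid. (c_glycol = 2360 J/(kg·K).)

c ≈ 717 J/(kg·K)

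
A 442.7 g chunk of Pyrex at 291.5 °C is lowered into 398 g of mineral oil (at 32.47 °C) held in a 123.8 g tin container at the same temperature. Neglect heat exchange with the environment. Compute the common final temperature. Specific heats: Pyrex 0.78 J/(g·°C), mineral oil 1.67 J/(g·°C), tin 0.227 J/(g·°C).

Taking heat into each body as positive, Σ m c ΔT = 0:
442.7·0.78·(T − 291.5) + 398·1.67·(T − 32.47) + 123.8·0.227·(T − 32.47) = 0
345.31(T − 291.5) + 664.66(T − 32.47) + 28.1(T − 32.47) = 0
(345.31 + 664.66 + 28.1) T = 345.31·291.5 + 664.66·32.47 + 28.1·32.47
T = 123151 / 1038.1 = 119 °C

T_f ≈ 118.6 °C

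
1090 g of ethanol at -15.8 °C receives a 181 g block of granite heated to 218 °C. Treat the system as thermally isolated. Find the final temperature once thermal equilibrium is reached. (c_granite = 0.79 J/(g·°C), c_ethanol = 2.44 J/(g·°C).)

Heat gained plus heat lost sum to zero:
181·0.79·(T − 218) + 1090·2.44·(T − (-15.8)) = 0
142.99(T − 218) + 2659.6(T − (-15.8)) = 0
(142.99 + 2659.6) T = 142.99·218 + 2659.6·(-15.8)
T = -10850/2802.6 ≈ -3.87 °C

T_f ≈ -3.9 °C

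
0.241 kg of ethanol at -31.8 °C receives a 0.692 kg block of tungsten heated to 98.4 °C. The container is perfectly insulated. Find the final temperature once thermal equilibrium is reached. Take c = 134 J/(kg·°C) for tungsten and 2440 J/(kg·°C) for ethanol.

T_f = Σ m_i c_i T_i / Σ m_i c_i:
T_f = (92.73×98.4 + 588.04×(-31.8)) / (92.73 + 588.04)
    = -9575.2 / 680.77 ≈ -14.07 °C

T_f ≈ -14.1 °C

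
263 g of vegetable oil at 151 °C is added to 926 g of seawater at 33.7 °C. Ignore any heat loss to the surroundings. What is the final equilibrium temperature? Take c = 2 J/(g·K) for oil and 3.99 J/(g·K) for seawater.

T_f is the heat-capacity-weighted average of the initial temperatures:
T_f = (526×151 + 3694.7×33.7) / (526 + 3694.7)
    = 203939 / 4220.7 ≈ 48.32 °C

T_f ≈ 48.3 °C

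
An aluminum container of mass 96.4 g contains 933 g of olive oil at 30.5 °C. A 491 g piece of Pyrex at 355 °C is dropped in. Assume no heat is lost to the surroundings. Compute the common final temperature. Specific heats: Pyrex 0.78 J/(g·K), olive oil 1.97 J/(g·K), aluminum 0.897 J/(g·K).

Let T be the final temperature. ΣQ_i = 0:
491*0.78*(T − 355) + 933*1.97*(T − 30.5) + 96.4*0.897*(T − 30.5) = 0
(382.98 + 1838 + 86.47) T = 382.98*355 + 1838*30.5 + 86.47*30.5
T = 194655/2307.5 ≈ 84.36 °C

T_f ≈ 84.4 °C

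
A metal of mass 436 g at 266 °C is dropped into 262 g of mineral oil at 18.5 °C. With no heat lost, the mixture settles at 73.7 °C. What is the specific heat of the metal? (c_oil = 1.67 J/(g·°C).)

m_s c (T_s − T_f) = m_oil c_oil (T_f − T_0):
436×c×(266 − 73.7) = 262×1.67×(73.7 − 18.5)
83843 c = 24152  ⇒  c ≈ 0.2881 J/(g·°C)

c ≈ 0.288 J/(g·°C)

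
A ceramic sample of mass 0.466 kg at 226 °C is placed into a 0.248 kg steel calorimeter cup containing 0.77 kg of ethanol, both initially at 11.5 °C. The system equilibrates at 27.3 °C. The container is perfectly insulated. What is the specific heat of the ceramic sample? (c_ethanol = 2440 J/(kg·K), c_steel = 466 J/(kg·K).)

c ≈ 340 J/(kg·K)

Conservation of energy gives ΣQ = 0:
0.466·c·(27.3 − 226) + 0.77·2440·(27.3 − 11.5) + 0.248·466·(27.3 − 11.5) = 0
-92.59 c = -31511
c = -31511/-92.59 ≈ 340.3 J/(kg·K)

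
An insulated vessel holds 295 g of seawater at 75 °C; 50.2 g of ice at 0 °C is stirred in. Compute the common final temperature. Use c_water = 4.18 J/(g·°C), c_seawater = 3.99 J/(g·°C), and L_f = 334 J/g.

T_f ≈ 51.6 °C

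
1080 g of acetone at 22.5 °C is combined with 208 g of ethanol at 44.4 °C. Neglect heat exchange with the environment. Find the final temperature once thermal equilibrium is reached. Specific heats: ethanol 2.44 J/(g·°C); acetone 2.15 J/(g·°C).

T_f ≈ 26.4 °C

T_f is the heat-capacity-weighted average of the initial temperatures:
T_f = (507.52·44.4 + 2322·22.5) / (507.52 + 2322)
    = 74779 / 2829.5 ≈ 26.43 °C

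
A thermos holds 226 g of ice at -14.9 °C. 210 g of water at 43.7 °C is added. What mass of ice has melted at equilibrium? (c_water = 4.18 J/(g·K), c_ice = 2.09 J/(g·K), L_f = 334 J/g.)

Cooling the water to 0 °C releases 210×4.18×43.7 = 38360 J.
Warming the ice to 0 °C takes 226×2.09×14.9 = 7037.9 J, leaving 31322 J for melting.
Fully melting the ice requires m_ice L_f = 226×334 = 75484 J.
Since 31322 < 75484 J, not all the ice melts; equilibrium is at 0 °C.
m_melt = 31322 / L_f = 93.78 g.

m_melted ≈ 93.8 g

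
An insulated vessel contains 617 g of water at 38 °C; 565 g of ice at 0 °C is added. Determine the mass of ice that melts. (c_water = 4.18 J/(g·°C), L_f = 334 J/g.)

Water can give up m c ΔT = 617·4.18·38 = 98004 J before reaching 0 °C.
To melt every bit of ice: 565·334 = 188710 J.
98004 J < 188710 J, so only part of the ice melts and the system sits at 0 °C.
m_melt = 98004 / L_f = 293.4 g.

m_melted ≈ 293 g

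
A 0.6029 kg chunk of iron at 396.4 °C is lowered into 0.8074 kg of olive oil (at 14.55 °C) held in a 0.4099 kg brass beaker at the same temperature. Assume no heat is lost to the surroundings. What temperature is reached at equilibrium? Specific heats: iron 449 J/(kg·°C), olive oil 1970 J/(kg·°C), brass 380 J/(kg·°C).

T_f ≈ 65.8 °C

Net heat exchanged in the isolated system is zero:
0.6029·449·(T − 396.4) + 0.8074·1970·(T − 14.55) + 0.4099·380·(T − 14.55) = 0
2017 T = 132716
T = 132716/2017 ≈ 65.80 °C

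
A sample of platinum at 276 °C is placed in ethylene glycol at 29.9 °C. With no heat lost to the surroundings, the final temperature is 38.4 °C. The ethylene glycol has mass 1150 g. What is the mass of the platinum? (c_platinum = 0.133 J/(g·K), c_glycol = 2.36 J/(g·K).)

|Q_platinum| = |Q_glycol|:
m×0.133×(276 − 38.4) = 1150×2.36×(38.4 − 29.9)
31.6 m = 23069  ⇒  m ≈ 730 g

m ≈ 730 g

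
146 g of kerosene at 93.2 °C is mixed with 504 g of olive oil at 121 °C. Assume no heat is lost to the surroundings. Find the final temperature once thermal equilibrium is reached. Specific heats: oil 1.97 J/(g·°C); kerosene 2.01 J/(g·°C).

T_f ≈ 114.7 °C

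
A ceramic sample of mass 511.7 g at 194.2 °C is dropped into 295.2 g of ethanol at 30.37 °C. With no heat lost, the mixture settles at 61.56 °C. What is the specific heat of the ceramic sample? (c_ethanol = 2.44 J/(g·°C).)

Setting the total heat transfer to zero:
511.7×c×(61.56 − 194.2) + 295.2×2.44×(61.56 − 30.37) = 0
-67872 c = -22466
c = -22466/-67872 ≈ 0.331 J/(g·°C)

c ≈ 0.331 J/(g·°C)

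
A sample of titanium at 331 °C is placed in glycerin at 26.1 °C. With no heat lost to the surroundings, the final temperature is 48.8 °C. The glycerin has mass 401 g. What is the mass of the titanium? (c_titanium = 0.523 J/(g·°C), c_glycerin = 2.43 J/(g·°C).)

m ≈ 150 g

Heat gained plus heat lost sum to zero:
m×0.523×(48.8 − 331) + 401×2.43×(48.8 − 26.1) = 0
-147.59 m = -22120
m = -22120/-147.59 ≈ 149.9 g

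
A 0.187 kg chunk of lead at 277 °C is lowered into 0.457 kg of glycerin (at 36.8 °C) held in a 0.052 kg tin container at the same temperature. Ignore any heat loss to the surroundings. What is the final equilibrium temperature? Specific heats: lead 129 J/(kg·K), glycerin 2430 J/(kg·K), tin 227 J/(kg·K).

T_f ≈ 41.9 °C

Energy conservation, ΣQ = 0:
0.187*129*(T − 277) + 0.457*2430*(T − 36.8) + 0.052*227*(T − 36.8) = 0
(24.12 + 1110.5 + 11.8) T = 24.12*277 + 1110.5*36.8 + 11.8*36.8
T ≈ 41.85 °C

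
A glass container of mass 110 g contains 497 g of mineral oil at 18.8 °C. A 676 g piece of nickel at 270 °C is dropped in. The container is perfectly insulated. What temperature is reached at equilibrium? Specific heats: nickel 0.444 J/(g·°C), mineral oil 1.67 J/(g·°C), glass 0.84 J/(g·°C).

T_f ≈ 80.5 °C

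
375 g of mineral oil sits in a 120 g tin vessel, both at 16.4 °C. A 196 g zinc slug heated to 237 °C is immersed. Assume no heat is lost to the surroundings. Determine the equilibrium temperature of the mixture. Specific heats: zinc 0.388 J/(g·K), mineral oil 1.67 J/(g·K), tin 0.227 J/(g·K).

T_f ≈ 39.4 °C

With ΣQ=0 the equilibrium temperature is the m·c-weighted mean:
T_f = (76.05*237 + 626.25*16.4 + 27.24*16.4) / (76.05 + 626.25 + 27.24)
    = 28741 / 729.54 ≈ 39.40 °C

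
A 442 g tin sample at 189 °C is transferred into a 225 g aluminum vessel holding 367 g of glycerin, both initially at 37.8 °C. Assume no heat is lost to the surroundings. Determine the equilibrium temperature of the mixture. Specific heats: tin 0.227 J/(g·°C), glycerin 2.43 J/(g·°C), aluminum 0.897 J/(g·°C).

T_f ≈ 50.5 °C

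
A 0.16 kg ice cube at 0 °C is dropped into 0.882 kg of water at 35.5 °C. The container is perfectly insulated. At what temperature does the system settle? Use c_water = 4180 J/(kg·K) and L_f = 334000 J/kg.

T_f ≈ 17.8 °C

Setting the total heat transfer to zero:
fusion: m_ice L_f = 0.16·334000 = 53440; warm the meltwater: 668.8 T; water: 3686.8(T − 35.5)
4355.6 T = 130880 − 53440 = 77440
T ≈ 17.78 °C. Since T > 0 °C, the all-ice-melts assumption holds.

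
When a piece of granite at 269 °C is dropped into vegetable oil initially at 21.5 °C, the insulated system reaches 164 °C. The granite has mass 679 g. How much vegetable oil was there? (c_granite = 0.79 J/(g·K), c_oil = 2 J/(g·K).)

m ≈ 198 g

Heat gained plus heat lost sum to zero:
679·0.79·(164 − 269) + m·2·(164 − 21.5) = 0
285 m = 56323
m = 56323/285 ≈ 197.6 g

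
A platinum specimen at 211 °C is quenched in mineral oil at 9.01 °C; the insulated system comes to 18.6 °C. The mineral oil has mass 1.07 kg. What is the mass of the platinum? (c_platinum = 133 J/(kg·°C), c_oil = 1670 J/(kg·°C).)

m ≈ 0.67 kg

Heat gained plus heat lost sum to zero:
m·133·(18.6 − 211) + 1.07·1670·(18.6 − 9.01) = 0
-25589 m = -17136
m = -17136/-25589 ≈ 0.6697 kg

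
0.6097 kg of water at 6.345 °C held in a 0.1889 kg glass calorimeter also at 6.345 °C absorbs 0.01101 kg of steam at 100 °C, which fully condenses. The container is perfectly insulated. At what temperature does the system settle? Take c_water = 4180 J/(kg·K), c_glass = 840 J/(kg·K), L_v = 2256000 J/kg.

T_f ≈ 16.9 °C

Net heat exchanged in the isolated system is zero:
condense steam: −0.01101·2256000 = −24839; condensed water 100 °C→T: 46.02(T − 100); water warms: 0.6097·4180·(T − 6.345) = 2548.5(T − 6.345); glass cup: 0.1889·840·(T − 6.345) = 158.68(T − 6.345)
2753.2 T = 24839 + 4602.2 + 17177 = 46618
T ≈ 16.93 °C (< 100 °C, so full condensation is consistent).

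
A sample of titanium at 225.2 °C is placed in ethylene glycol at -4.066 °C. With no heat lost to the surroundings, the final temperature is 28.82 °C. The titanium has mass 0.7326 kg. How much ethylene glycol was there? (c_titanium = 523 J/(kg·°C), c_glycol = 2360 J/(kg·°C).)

Energy conservation, ΣQ = 0:
0.7326·523·(28.82 − 225.2) + m·2360·(28.82 − (-4.066)) = 0
77611 m = 75243
m = 75243/77611 ≈ 0.9695 kg

m ≈ 0.969 kg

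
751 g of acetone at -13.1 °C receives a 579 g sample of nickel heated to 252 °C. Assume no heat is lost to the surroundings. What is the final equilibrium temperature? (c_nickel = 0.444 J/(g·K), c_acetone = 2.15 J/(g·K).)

T_f ≈ 23.3 °C

Setting the total heat transfer to zero:
579×0.444×(T − 252) + 751×2.15×(T − (-13.1)) = 0
257.08(T − 252) + 1614.6(T − (-13.1)) = 0
(257.08 + 1614.6) T = 257.08×252 + 1614.6×(-13.1)
T ≈ 23.31 °C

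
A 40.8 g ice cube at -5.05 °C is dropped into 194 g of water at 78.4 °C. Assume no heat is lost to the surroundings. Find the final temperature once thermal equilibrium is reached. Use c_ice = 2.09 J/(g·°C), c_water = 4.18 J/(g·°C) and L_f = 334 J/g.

T_f ≈ 50.5 °C

Heat gained plus heat lost sum to zero:
ice -5.05→0 °C: 40.8·2.09·5.05 = 430.62; fusion: m_ice L_f = 40.8·334 = 13627; warm the meltwater: 170.54 T; water: 810.92(T − 78.4)
981.46 T = 63576 − 14058 = 49518
T ≈ 50.45 °C — above 0 °C, consistent with complete melting.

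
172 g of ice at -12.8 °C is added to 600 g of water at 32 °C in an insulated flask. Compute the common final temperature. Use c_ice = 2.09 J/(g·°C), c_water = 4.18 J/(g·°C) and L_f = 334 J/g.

T_f ≈ 5.6 °C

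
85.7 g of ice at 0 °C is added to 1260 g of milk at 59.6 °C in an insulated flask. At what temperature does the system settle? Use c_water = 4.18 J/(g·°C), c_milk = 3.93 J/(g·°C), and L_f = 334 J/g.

Taking heat into each body as positive, Σ m c ΔT = 0:
melt ice: 85.7×334 = 28624; meltwater 0→T: 85.7×4.18×T = 358.23 T; milk: 4951.8(T − 59.6)
5310 T = 295127 − 28624 = 266503
T ≈ 50.19 °C — above 0 °C, consistent with complete melting.

T_f ≈ 50.2 °C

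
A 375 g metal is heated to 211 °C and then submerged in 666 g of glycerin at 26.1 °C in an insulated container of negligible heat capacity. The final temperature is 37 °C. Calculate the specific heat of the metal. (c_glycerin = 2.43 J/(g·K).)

c ≈ 0.27 J/(g·K)

Taking heat into each body as positive, Σ m c ΔT = 0:
375·c·(37 − 211) + 666·2.43·(37 − 26.1) = 0
-65250 c = -17640
c = -17640/-65250 ≈ 0.2704 J/(g·K)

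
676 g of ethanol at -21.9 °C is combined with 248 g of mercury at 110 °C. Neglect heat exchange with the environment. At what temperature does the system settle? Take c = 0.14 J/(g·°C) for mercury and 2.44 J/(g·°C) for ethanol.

T_f ≈ -19.2 °C

Set heat shed by the hot body equal to heat absorbed by the cold body:
248×0.14×(110 − T) = 676×2.44×(T − (-21.9))
34.72(110 − T) = 1649.4(T − (-21.9))
1684.2 T = -32304  ⇒  T ≈ -19.18 °C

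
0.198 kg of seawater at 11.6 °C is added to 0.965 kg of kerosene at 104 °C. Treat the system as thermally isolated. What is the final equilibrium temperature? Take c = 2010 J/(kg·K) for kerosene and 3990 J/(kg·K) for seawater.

T_f = Σ m_i c_i T_i / Σ m_i c_i:
T_f = (1939.6·104 + 790.02·11.6) / (1939.6 + 790.02)
    = 210888 / 2729.7 ≈ 77.26 °C

T_f ≈ 77.3 °C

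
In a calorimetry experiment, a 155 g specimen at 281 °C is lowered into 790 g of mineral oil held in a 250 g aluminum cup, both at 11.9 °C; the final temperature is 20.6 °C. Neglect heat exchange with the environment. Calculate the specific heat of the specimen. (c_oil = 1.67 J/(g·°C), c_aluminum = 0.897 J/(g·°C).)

Setting the total heat transfer to zero:
155·c·(20.6 − 281) + 790·1.67·(20.6 − 11.9) + 250·0.897·(20.6 − 11.9) = 0
-40362 c = -13429
c = -13429/-40362 ≈ 0.3327 J/(g·°C)

c ≈ 0.333 J/(g·°C)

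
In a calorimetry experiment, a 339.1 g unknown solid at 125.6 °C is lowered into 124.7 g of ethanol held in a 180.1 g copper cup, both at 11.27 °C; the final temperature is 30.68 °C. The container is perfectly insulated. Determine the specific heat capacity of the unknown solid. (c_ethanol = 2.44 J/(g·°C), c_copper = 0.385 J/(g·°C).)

Heat gained plus heat lost sum to zero:
339.1·c·(30.68 − 125.6) + 124.7·2.44·(30.68 − 11.27) + 180.1·0.385·(30.68 − 11.27) = 0
-32187 c = -7251.7
c = -7251.7/-32187 ≈ 0.2253 J/(g·°C)

c ≈ 0.225 J/(g·°C)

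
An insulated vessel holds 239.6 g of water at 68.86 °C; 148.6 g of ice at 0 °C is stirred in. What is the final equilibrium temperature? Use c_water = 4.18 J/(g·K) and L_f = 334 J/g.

T_f ≈ 11.9 °C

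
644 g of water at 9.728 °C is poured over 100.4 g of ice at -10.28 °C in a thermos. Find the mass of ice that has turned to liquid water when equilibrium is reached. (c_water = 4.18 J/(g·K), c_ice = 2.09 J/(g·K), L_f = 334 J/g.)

m_melted ≈ 71.9 g

Heat available from the water dropping to 0 °C: 644·4.18·9.728 = 26187 J.
Warming the ice to 0 °C takes 100.4·2.09·10.28 = 2157.1 J, leaving 24030 J for melting.
Fully melting the ice requires m_ice L_f = 100.4·334 = 33534 J.
That's not enough to melt it all — equilibrium is at 0 °C with ice remaining.
m_melt = 24030 / L_f = 71.95 g.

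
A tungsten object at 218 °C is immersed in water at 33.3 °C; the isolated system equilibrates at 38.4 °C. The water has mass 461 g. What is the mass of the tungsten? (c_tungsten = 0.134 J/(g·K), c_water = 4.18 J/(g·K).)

Net heat exchanged in the isolated system is zero:
m×0.134×(38.4 − 218) + 461×4.18×(38.4 − 33.3) = 0
-24.07 m = -9827.6
m = -9827.6/-24.07 ≈ 408.4 g

m ≈ 408 g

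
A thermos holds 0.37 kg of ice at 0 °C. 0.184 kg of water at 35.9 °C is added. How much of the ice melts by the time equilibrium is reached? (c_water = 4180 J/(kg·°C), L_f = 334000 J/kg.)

Cooling the water to 0 °C releases 0.184·4180·35.9 = 27611 J.
Melting all 0.37 kg of ice would need 0.37·334000 = 123580 J.
Since 27611 < 123580 J, not all the ice melts; equilibrium is at 0 °C.
Mass melted = 27611/334000 ≈ 0.08267 kg.

m_melted ≈ 0.0827 kg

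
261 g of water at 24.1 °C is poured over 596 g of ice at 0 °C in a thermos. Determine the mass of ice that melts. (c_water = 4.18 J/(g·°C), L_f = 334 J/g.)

Heat available from the water dropping to 0 °C: 261×4.18×24.1 = 26293 J.
Fully melting the ice requires m_ice L_f = 596×334 = 199064 J.
Since 26293 < 199064 J, not all the ice melts; equilibrium is at 0 °C.
m_melt = 26293 / L_f = 78.72 g.

m_melted ≈ 78.7 g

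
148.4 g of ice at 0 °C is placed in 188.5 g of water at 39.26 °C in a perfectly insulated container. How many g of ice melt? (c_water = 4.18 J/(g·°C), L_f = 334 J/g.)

m_melted ≈ 92.6 g

Heat available from the water dropping to 0 °C: 188.5×4.18×39.26 = 30934 J.
Melting all 148.4 g of ice would need 148.4×334 = 49566 J.
30934 J < 49566 J, so only part of the ice melts and the system sits at 0 °C.
m_melt = 30934 / L_f = 92.62 g.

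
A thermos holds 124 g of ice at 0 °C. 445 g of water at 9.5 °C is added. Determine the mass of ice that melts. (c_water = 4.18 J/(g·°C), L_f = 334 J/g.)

m_melted ≈ 52.9 g

Cooling the water to 0 °C releases 445×4.18×9.5 = 17671 J.
Melting all 124 g of ice would need 124×334 = 41416 J.
17671 J < 41416 J, so only part of the ice melts and the system sits at 0 °C.
m_melted×334 = 17671  ⇒  m_melted ≈ 52.91 g.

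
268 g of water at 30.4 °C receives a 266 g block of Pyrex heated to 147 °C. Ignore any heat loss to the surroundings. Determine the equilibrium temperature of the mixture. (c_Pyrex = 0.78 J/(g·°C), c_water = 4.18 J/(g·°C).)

Setting the total heat transfer to zero:
266×0.78×(T − 147) + 268×4.18×(T − 30.4) = 0
207.48(T − 147) + 1120.2(T − 30.4) = 0
1327.7 T = 64555
T = 64555/1327.7 ≈ 48.62 °C

T_f ≈ 48.6 °C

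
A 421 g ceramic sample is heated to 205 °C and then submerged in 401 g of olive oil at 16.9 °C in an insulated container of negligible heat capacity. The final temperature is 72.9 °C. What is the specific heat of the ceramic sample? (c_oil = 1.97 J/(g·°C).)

c ≈ 0.795 J/(g·°C)

Heat lost by the ceramic sample = heat gained by the oil:
421·c·(205 − 72.9) = 401·1.97·(72.9 − 16.9)
55614 c = 44238  ⇒  c ≈ 0.7955 J/(g·°C)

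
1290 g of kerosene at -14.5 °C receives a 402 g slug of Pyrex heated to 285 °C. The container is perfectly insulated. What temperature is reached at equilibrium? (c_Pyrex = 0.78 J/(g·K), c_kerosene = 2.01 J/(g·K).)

T_f ≈ 17.8 °C

Setting the total heat transfer to zero:
402×0.78×(T − 285) + 1290×2.01×(T − (-14.5)) = 0
313.56(T − 285) + 2592.9(T − (-14.5)) = 0
(313.56 + 2592.9) T = 313.56×285 + 2592.9×(-14.5)
T = 51768/2906.5 ≈ 17.81 °C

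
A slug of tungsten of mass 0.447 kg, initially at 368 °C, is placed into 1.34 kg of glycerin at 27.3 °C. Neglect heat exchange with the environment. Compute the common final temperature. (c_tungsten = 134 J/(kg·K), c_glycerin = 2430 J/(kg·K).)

Heat lost by the tungsten equals heat gained by the glycerin:
0.447·134·(368 − T) = 1.34·2430·(T − 27.3)
59.9(368 − T) = 3256.2(T − 27.3)
3316.1 T = 110937  ⇒  T ≈ 33.45 °C

T_f ≈ 33.5 °C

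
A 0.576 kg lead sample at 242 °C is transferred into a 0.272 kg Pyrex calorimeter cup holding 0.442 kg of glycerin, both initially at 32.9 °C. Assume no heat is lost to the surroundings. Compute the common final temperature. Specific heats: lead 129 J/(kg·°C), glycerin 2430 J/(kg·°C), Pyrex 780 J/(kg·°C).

Let T be the final temperature. ΣQ_i = 0:
0.576*129*(T − 242) + 0.442*2430*(T − 32.9) + 0.272*780*(T − 32.9) = 0
1360.5 T = 60298
T ≈ 44.32 °C

T_f ≈ 44.3 °C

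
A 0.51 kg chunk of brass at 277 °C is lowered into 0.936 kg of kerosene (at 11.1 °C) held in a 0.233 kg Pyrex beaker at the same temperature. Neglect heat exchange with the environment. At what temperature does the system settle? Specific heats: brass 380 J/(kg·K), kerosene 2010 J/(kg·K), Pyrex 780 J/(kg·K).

T_f ≈ 33.9 °C

Let T be the final temperature. ΣQ_i = 0:
0.51·380·(T − 277) + 0.936·2010·(T − 11.1) + 0.233·780·(T − 11.1) = 0
193.8(T − 277) + 1881.4(T − 11.1) + 181.74(T − 11.1) = 0
2256.9 T = 76583
T ≈ 33.93 °C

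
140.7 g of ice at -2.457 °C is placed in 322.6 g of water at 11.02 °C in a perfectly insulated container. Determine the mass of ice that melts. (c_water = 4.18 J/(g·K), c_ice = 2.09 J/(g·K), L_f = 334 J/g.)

Cooling the water to 0 °C releases 322.6×4.18×11.02 = 14860 J.
Warming the ice to 0 °C takes 140.7×2.09×2.457 = 722.51 J, leaving 14138 J for melting.
To melt every bit of ice: 140.7×334 = 46994 J.
14138 J < 46994 J, so only part of the ice melts and the system sits at 0 °C.
Mass melted = 14138/334 ≈ 42.33 g.

m_melted ≈ 42.3 g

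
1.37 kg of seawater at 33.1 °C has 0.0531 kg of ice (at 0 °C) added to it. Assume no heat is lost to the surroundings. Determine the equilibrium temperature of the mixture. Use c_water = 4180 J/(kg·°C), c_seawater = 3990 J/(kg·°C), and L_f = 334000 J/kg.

T_f ≈ 28.7 °C

Energy balance with sensible and latent terms:
latent heat to melt: 0.0531×334000 = 17735
  warm the meltwater: 221.96 T
  seawater: 5466.3(T − 33.1)
5688.3 T = 180935 − 17735 = 163199
T ≈ 28.69 °C. Since T > 0 °C, the all-ice-melts assumption holds.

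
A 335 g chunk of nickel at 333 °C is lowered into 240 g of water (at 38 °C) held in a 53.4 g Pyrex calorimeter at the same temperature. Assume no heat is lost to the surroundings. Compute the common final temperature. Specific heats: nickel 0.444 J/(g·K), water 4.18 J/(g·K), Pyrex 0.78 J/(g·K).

Net heat exchanged in the isolated system is zero:
335*0.444*(T − 333) + 240*4.18*(T − 38) + 53.4*0.78*(T − 38) = 0
1193.6 T = 89235
T = 89235 / 1193.6 = 74.8 °C

T_f ≈ 74.8 °C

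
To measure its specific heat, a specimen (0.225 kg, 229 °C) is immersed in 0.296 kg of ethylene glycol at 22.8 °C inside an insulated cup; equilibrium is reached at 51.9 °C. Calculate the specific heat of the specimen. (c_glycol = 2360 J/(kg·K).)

c ≈ 510 J/(kg·K)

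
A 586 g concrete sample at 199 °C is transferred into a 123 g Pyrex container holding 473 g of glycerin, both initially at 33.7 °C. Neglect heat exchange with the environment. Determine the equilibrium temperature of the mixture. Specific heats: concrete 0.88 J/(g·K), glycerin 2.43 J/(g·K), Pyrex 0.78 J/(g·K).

T_f ≈ 82.1 °C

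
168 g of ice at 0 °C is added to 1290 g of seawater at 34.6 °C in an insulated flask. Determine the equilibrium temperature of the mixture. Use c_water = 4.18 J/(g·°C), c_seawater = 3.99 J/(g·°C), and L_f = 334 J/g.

T_f ≈ 20.9 °C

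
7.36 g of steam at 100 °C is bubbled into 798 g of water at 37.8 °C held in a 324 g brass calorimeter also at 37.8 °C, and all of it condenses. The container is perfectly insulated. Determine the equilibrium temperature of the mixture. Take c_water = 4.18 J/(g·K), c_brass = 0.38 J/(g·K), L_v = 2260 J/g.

Sum of m c ΔT and latent-heat terms is zero:
steam→water at 100 °C releases m L_v = 7.36·2260 = 16634; condensate cools 100→T: 7.36·4.18·(T − 100) = 30.76(T − 100); water warms: 798·4.18·(T − 37.8) = 3335.6(T − 37.8); brass cup: 324·0.38·(T − 37.8) = 123.12(T − 37.8)
3489.5 T = 16634 + 3076.5 + 130741 = 150451
T ≈ 43.12 °C, under the boiling point, so the assumption holds.

T_f ≈ 43.1 °C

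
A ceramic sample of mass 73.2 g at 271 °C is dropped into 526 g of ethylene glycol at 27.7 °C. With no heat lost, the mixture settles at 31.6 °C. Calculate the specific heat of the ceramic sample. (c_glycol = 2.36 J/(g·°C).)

Taking heat into each body as positive, Σ m c ΔT = 0:
73.2·c·(31.6 − 271) + 526·2.36·(31.6 − 27.7) = 0
-17524 c = -4841.3
c = -4841.3/-17524 ≈ 0.2763 J/(g·°C)

c ≈ 0.276 J/(g·°C)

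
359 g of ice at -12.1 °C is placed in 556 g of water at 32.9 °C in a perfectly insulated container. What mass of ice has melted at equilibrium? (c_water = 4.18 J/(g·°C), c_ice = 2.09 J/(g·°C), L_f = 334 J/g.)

Cooling the water to 0 °C releases 556·4.18·32.9 = 76462 J.
Warming the ice to 0 °C takes 359·2.09·12.1 = 9078.8 J, leaving 67383 J for melting.
Melting all 359 g of ice would need 359·334 = 119906 J.
Since 67383 < 119906 J, not all the ice melts; equilibrium is at 0 °C.
m_melted·334 = 67383  ⇒  m_melted ≈ 201.7 g.

m_melted ≈ 202 g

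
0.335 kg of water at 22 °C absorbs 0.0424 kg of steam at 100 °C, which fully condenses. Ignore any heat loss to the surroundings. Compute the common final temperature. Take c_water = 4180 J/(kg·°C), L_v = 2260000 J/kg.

T_f ≈ 91.5 °C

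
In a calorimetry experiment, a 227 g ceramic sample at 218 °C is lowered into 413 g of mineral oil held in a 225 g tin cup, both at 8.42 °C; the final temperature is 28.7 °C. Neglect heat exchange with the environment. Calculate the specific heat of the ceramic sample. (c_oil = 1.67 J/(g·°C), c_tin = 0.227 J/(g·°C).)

c ≈ 0.35 J/(g·°C)

Heat gained plus heat lost sum to zero:
227×c×(28.7 − 218) + 413×1.67×(28.7 − 8.42) + 225×0.227×(28.7 − 8.42) = 0
-42971 c = -15023
c = -15023/-42971 ≈ 0.3496 J/(g·°C)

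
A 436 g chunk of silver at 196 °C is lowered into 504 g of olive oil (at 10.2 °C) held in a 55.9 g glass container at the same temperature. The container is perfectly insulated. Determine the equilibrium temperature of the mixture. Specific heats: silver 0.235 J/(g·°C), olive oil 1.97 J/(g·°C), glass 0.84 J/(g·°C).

T_f ≈ 26.9 °C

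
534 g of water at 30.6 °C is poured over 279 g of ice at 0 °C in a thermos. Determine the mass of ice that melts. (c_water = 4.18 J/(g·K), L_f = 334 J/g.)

Heat available from the water dropping to 0 °C: 534×4.18×30.6 = 68303 J.
Melting all 279 g of ice would need 279×334 = 93186 J.
Since 68303 < 93186 J, not all the ice melts; equilibrium is at 0 °C.
Mass melted = 68303/334 ≈ 204.5 g.

m_melted ≈ 204 g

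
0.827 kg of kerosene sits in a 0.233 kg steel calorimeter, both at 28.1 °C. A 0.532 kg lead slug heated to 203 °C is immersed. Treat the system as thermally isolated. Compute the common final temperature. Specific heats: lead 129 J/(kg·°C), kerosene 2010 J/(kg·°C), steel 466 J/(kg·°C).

Energy conservation, ΣQ = 0:
0.532·129·(T − 203) + 0.827·2010·(T − 28.1) + 0.233·466·(T − 28.1) = 0
68.63(T − 203) + 1662.3(T − 28.1) + 108.58(T − 28.1) = 0
(68.63 + 1662.3 + 108.58) T = 68.63·203 + 1662.3·28.1 + 108.58·28.1
T = 63692/1839.5 ≈ 34.63 °C

T_f ≈ 34.6 °C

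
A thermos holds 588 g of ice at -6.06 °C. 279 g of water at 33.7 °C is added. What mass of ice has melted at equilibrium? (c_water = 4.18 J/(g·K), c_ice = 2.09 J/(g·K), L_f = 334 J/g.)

Cooling the water to 0 °C releases 279×4.18×33.7 = 39302 J.
Warming the ice to 0 °C takes 588×2.09×6.06 = 7447.3 J, leaving 31854 J for melting.
Fully melting the ice requires m_ice L_f = 588×334 = 196392 J.
Since 31854 < 196392 J, not all the ice melts; equilibrium is at 0 °C.
m_melt = 31854 / L_f = 95.37 g.

m_melted ≈ 95.4 g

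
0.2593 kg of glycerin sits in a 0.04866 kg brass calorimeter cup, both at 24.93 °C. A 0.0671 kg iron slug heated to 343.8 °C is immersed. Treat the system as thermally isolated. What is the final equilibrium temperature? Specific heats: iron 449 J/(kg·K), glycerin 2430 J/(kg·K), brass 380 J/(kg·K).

T_f ≈ 39.1 °C

Net heat exchanged in the isolated system is zero:
0.0671*449*(T − 343.8) + 0.2593*2430*(T − 24.93) + 0.04866*380*(T − 24.93) = 0
678.72 T = 26527
T ≈ 39.08 °C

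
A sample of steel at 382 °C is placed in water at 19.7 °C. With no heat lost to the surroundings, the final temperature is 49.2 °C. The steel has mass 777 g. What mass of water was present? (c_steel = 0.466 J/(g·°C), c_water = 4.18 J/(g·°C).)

|Q_steel| = |Q_water|:
777·0.466·(382 − 49.2) = m·4.18·(49.2 − 19.7)
123.31 m = 120501  ⇒  m ≈ 977.2 g

m ≈ 977 g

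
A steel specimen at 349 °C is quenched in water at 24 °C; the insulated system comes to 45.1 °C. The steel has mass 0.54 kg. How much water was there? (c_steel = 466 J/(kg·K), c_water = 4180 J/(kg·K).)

Conservation of energy gives ΣQ = 0:
0.54·466·(45.1 − 349) + m·4180·(45.1 − 24) = 0
88198 m = 76473
m = 76473/88198 ≈ 0.8671 kg

m ≈ 0.867 kg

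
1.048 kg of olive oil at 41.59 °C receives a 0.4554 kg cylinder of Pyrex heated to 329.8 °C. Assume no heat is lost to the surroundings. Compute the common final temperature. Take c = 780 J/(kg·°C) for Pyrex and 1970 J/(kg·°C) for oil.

Heat lost by the Pyrex equals heat gained by the oil:
0.4554×780×(329.8 − T) = 1.048×1970×(T − 41.59)
355.21(329.8 − T) = 2064.6(T − 41.59)
2419.8 T = 203014  ⇒  T ≈ 83.90 °C

T_f ≈ 83.9 °C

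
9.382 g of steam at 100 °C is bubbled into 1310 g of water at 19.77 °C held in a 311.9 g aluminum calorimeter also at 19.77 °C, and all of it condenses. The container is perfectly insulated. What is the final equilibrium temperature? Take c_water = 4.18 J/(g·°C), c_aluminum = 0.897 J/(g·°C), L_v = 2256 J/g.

T_f ≈ 24.0 °C

Heat gained plus heat lost sum to zero:
steam→water at 100 °C releases m L_v = 9.382·2256 = 21166; condensate cools 100→T: 9.382·4.18·(T − 100) = 39.22(T − 100); water warms: 1310·4.18·(T − 19.77) = 5475.8(T − 19.77); cup: 279.77(T − 19.77)
5794.8 T = 21166 + 3921.7 + 113788 = 138875
T ≈ 23.97 °C, under the boiling point, so the assumption holds.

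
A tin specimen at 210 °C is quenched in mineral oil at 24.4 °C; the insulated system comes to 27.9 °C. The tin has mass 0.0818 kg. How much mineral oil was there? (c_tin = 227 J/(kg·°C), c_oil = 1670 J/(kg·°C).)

Net heat exchanged in the isolated system is zero:
0.0818·227·(27.9 − 210) + m·1670·(27.9 − 24.4) = 0
5845 m = 3381.3
m = 3381.3/5845 ≈ 0.5785 kg

m ≈ 0.579 kg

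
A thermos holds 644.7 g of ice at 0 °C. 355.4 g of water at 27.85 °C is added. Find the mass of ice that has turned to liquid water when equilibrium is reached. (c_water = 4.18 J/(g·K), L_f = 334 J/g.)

Heat available from the water dropping to 0 °C: 355.4·4.18·27.85 = 41373 J.
Fully melting the ice requires m_ice L_f = 644.7·334 = 215330 J.
41373 J < 215330 J, so only part of the ice melts and the system sits at 0 °C.
m_melt = 41373 / L_f = 123.9 g.

m_melted ≈ 124 g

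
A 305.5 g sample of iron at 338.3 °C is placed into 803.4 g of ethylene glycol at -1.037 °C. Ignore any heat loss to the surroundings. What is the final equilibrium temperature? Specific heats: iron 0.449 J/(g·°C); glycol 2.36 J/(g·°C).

Net heat exchanged in the isolated system is zero:
305.5·0.449·(T − 338.3) + 803.4·2.36·(T − (-1.037)) = 0
137.17(T − 338.3) + 1896(T − (-1.037)) = 0
(137.17 + 1896) T = 137.17·338.3 + 1896·(-1.037)
T = 44438 / 2033.2 = 21.9 °C

T_f ≈ 21.9 °C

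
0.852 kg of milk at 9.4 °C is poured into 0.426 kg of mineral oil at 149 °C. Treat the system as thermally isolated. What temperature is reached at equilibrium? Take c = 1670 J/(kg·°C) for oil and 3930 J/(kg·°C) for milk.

Heat gained plus heat lost sum to zero:
0.426·1670·(T − 149) + 0.852·3930·(T − 9.4) = 0
711.42(T − 149) + 3348.4(T − 9.4) = 0
(711.42 + 3348.4) T = 711.42·149 + 3348.4·9.4
T = 137476 / 4059.8 = 33.9 °C

T_f ≈ 33.9 °C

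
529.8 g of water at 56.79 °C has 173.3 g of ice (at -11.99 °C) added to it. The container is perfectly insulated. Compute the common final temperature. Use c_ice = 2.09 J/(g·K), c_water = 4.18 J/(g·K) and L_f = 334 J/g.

Heat gained plus heat lost sum to zero:
ice -11.99→0 °C: 173.3·2.09·11.99 = 4342.7
  latent heat to melt: 173.3·334 = 57882
  meltwater 0→T: 173.3·4.18·T = 724.39 T
  water cools: 529.8·4.18·(T − 56.79) = 2214.6(T − 56.79)
2939 T = 125765 − 62225 = 63540
T ≈ 21.62 °C. Since T > 0 °C, the all-ice-melts assumption holds.

T_f ≈ 21.6 °C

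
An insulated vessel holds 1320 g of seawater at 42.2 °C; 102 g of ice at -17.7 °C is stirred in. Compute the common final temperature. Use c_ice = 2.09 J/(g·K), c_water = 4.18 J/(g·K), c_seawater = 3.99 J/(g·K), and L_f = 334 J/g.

Setting the total heat transfer to zero:
ice -17.7→0 °C: 102·2.09·17.7 = 3773.3
  latent heat to melt: 102·334 = 34068
  warm the meltwater: 426.36 T
  seawater: 5266.8(T − 42.2)
5693.2 T = 222259 − 37841 = 184418
T ≈ 32.39 °C. Since T > 0 °C, the all-ice-melts assumption holds.

T_f ≈ 32.4 °C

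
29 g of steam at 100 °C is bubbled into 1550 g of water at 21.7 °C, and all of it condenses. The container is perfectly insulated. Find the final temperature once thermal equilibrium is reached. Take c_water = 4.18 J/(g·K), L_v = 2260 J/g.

T_f ≈ 33.1 °C

Conservation of energy gives ΣQ = 0:
condense steam: −29·2260 = −65540
  condensed water 100 °C→T: 121.22(T − 100)
  water warms: 1550·4.18·(T − 21.7) = 6479(T − 21.7)
6600.2 T = 65540 + 12122 + 140594 = 218256
T ≈ 33.07 °C, under the boiling point, so the assumption holds.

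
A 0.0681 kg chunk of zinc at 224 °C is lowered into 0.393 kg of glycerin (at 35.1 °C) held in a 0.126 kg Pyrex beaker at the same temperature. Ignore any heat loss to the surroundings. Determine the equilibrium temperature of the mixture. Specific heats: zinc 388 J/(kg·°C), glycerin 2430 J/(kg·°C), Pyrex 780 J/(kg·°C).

Taking heat into each body as positive, Σ m c ΔT = 0:
0.0681·388·(T − 224) + 0.393·2430·(T − 35.1) + 0.126·780·(T − 35.1) = 0
1079.7 T = 42888
T = 42888/1079.7 ≈ 39.72 °C

T_f ≈ 39.7 °C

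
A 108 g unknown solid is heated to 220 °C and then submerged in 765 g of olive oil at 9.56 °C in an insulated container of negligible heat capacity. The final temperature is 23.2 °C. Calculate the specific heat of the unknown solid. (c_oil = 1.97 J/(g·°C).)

Net heat exchanged in the isolated system is zero:
108×c×(23.2 − 220) + 765×1.97×(23.2 − 9.56) = 0
-21254 c = -20556
c = -20556/-21254 ≈ 0.9671 J/(g·°C)

c ≈ 0.967 J/(g·°C)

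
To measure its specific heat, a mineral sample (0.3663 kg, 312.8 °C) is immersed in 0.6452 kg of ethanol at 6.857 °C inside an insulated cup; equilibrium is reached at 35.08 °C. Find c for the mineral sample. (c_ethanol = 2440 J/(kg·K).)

Heat lost by the mineral sample = heat gained by the ethanol:
0.3663×c×(312.8 − 35.08) = 0.6452×2440×(35.08 − 6.857)
101.73 c = 44431  ⇒  c ≈ 436.8 J/(kg·K)

c ≈ 437 J/(kg·K)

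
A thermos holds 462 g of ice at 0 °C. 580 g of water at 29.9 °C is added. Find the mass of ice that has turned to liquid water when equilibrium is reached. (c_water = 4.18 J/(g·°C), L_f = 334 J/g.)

Cooling the water to 0 °C releases 580×4.18×29.9 = 72490 J.
Melting all 462 g of ice would need 462×334 = 154308 J.
72490 J < 154308 J, so only part of the ice melts and the system sits at 0 °C.
m_melted×334 = 72490  ⇒  m_melted ≈ 217 g.

m_melted ≈ 217 g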